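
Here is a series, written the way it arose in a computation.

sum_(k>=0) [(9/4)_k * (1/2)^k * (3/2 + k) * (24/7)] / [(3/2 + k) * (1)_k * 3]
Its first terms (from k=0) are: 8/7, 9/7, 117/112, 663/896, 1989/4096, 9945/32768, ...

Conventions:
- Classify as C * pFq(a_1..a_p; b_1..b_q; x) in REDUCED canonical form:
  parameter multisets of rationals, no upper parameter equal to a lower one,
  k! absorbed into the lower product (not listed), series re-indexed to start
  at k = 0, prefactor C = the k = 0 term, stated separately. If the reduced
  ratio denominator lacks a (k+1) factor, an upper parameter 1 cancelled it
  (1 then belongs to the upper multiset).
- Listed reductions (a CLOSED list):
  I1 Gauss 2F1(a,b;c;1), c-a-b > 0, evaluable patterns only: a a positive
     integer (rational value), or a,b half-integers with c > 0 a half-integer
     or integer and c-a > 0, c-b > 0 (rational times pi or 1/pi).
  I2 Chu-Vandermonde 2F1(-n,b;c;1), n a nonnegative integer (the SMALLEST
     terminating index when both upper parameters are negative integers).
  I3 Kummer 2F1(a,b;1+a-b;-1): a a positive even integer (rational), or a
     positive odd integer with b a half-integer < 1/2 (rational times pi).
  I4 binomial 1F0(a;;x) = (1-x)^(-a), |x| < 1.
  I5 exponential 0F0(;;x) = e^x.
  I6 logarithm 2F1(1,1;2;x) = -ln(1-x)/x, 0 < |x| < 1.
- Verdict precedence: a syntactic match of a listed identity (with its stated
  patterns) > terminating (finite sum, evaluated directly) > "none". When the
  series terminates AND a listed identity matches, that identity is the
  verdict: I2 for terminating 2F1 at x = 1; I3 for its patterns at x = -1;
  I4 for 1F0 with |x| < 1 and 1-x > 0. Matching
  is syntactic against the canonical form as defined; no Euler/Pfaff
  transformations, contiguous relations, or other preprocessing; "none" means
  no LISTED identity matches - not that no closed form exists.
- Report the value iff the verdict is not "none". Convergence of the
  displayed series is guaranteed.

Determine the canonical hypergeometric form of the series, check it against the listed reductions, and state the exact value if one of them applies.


With C = 8/7: the canonical form is 1F0(9/4; -; 1/2). Verdict: the binomial series (I4) fires (the 1F0 binomial series: exponent -9/4, x = 1/2). Its exact value is (8/7) * (1/2)^(-9/4).

Key observation: t_0 being 8/7, (1)_k (C = 8/7) is k! itself.
Ratio: r(k) = (1/2) * (k+9/4) / [(k+1)] - rational; roots negated = parameters, x = (1/2), C = 8/7.


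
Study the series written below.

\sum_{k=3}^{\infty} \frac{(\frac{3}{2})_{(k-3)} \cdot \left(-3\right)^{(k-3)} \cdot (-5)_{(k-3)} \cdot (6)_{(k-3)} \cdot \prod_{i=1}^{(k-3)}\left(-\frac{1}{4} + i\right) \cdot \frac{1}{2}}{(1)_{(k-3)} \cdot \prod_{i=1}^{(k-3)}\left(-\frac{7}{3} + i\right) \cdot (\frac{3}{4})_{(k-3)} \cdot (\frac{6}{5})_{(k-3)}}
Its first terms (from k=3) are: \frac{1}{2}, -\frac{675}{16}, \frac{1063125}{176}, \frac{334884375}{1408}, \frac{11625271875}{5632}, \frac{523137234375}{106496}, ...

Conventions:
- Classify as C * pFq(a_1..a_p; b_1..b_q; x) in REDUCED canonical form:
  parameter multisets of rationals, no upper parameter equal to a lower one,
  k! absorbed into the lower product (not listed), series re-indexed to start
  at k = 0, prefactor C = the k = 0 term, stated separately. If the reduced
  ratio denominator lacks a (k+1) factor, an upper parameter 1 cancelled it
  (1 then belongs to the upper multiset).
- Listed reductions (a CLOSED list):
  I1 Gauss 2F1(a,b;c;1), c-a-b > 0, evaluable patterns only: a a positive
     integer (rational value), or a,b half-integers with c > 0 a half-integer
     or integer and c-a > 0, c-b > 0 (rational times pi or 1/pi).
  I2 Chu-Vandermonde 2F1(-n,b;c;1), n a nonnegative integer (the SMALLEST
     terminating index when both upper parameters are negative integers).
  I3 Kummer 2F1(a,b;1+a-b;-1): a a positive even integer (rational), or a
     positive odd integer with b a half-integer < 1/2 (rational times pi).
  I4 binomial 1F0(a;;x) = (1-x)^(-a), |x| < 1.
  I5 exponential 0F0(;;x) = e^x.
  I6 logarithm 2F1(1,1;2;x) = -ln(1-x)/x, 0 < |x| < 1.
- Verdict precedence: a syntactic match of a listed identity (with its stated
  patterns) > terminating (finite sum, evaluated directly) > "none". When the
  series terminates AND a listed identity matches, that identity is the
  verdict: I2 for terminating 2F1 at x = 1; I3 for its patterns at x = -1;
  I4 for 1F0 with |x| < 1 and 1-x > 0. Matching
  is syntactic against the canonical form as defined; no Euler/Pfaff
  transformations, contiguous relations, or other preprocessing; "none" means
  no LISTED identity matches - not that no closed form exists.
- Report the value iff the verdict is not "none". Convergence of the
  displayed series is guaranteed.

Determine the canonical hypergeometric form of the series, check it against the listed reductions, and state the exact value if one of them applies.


Prefactor \frac{1}{2}, argument -3: 3F2 with upper {-5, \frac{3}{2}, 6} over lower {-\frac{4}{3}, \frac{6}{5}}. Verdict: terminating. (-5)_k vanishes past k = 5, leaving a 6-term sum, computed directly. Value: \frac{8458217253053}{1171456}.

First insight: t_0 = \frac{1}{2} here, and the parameter 3/4 appears in both the upper and lower lists and cancels.
Ratio: r(k) = -3 * (k-5) (k+\frac{3}{2}) (k+6) / [(k-\frac{4}{3}) (k+\frac{6}{5}) (k+1)] - rational in k, leading ratio -3; with t_0 = \frac{1}{2}, classification follows.


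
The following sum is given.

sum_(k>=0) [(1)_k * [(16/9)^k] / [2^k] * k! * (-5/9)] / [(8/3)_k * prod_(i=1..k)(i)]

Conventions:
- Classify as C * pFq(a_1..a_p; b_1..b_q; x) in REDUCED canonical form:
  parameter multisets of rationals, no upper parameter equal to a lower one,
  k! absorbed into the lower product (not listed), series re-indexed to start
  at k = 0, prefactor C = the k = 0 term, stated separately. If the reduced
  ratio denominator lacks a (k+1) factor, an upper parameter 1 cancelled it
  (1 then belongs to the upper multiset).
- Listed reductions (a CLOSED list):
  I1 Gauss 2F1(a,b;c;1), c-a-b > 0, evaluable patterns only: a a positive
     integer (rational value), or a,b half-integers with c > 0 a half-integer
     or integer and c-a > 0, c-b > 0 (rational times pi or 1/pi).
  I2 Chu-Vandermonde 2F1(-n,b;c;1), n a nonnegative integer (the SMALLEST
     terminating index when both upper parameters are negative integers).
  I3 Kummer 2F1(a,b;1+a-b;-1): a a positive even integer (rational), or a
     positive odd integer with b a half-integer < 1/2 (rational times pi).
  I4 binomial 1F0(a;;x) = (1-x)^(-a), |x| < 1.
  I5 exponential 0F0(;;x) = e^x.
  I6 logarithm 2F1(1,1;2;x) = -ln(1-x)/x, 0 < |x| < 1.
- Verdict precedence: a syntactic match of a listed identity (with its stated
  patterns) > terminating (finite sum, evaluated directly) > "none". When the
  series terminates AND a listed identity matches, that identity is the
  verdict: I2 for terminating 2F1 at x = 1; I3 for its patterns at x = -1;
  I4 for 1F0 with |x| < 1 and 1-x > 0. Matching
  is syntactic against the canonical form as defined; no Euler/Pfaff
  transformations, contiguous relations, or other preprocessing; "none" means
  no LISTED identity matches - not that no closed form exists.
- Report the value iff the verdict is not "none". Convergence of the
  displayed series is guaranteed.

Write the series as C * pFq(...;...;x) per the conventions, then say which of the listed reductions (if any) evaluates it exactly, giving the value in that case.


This is -5/9 * 2F1(1, 1; 8/3; 8/9) in reduced canonical form. Verdict: none. No listed pattern accepts 2F1(1, 1; 8/3; 8/9).

Key step: from the first term -5/9: the factorial ratio (C = -5/9, x = 8/9) (k+a-1)!/(a-1)! is a rising factorial (a)_k.
Consecutive-term ratio: r(k) = (8/9) * (k+1) (k+1) / [(k+8/3) (k+1)] - rational; roots negated = parameters, x = (8/9), C = -5/9.


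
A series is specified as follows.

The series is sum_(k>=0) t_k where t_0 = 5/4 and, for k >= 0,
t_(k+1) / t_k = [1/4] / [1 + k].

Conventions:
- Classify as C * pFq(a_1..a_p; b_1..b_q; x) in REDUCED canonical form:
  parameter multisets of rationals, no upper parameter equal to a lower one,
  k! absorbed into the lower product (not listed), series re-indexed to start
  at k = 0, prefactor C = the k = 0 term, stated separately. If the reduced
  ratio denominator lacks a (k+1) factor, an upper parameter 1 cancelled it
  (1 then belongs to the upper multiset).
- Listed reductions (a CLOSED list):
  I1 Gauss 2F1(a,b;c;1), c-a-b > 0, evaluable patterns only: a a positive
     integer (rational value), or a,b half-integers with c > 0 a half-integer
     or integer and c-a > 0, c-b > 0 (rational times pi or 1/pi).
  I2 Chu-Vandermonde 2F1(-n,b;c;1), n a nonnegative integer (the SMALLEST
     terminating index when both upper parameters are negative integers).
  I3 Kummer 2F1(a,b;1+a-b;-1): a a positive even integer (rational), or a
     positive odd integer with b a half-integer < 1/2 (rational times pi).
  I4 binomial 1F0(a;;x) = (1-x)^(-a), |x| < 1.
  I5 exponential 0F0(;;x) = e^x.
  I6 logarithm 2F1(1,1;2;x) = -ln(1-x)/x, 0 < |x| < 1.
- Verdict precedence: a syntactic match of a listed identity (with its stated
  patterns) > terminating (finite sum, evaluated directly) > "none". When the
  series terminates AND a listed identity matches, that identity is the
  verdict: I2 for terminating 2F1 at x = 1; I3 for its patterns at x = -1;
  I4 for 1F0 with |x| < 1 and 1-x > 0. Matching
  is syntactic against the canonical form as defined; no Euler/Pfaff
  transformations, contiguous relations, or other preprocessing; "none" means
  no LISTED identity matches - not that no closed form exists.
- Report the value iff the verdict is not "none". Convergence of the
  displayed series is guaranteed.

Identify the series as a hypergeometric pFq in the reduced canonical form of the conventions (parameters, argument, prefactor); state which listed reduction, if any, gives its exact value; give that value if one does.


This is 5/4 * 0F0(-; -; 1/4) in reduced canonical form. Verdict at x = 1/4: exponential (I5) matches (the 0F0 exponential series at x = 1/4). Sum: (5/4) * e^(1/4).

First insight: with t_0 = 5/4, the expanded ratio factors over Q; prefactor 5/4, roots give parameters.
Adjacent-term ratio: r(k) = (1/4) * 1 / [(k+1)] - rational in k, leading ratio (1/4); with t_0 = 5/4, classification follows.


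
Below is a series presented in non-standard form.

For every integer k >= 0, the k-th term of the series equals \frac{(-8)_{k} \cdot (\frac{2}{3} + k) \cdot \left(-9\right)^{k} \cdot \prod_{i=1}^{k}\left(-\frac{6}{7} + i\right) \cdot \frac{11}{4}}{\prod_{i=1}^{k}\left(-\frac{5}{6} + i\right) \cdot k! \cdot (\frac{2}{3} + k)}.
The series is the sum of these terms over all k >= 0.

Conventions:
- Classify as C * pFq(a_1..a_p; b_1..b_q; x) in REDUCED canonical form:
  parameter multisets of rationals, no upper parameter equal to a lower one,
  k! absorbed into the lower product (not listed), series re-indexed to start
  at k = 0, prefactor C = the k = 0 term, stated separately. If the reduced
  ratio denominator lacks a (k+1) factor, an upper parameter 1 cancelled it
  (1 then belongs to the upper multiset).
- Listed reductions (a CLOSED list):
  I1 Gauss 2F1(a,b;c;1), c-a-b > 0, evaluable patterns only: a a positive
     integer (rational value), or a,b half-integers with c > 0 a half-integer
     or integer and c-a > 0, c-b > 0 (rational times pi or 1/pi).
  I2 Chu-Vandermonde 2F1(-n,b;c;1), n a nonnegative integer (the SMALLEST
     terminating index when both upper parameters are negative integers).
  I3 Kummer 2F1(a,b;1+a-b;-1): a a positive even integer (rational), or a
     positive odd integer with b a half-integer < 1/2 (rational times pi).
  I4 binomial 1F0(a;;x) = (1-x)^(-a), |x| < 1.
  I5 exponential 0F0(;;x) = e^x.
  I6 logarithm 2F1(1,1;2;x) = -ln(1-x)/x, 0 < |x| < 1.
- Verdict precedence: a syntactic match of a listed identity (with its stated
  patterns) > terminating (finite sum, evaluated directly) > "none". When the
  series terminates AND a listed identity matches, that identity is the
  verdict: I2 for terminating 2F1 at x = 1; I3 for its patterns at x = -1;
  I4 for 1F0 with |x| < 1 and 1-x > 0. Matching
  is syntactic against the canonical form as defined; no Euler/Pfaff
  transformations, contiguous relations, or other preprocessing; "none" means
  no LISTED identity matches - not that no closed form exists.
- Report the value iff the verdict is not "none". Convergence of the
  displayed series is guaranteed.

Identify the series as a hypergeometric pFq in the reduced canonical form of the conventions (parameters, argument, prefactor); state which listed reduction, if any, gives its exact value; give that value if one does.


Reduced: x = -9, 2F1, upper = {-8, \frac{1}{7}}, lower = {\frac{1}{6}}, C = \frac{11}{4}. Verdict: terminating (-8 upstairs). 9 nonzero terms in all; added directly. Value: \frac{10213319102766999291545}{45730160182252}.

First insight: from the first term \frac{11}{4}: the lower running product (C = 11/4) is a rising factorial.
Term ratio: r(k) = -9 * (k-8) (k+\frac{1}{7}) / [(k+\frac{1}{6}) (k+1)] ; factor over Q: parameters, x = -9, and C = \frac{11}{4}.


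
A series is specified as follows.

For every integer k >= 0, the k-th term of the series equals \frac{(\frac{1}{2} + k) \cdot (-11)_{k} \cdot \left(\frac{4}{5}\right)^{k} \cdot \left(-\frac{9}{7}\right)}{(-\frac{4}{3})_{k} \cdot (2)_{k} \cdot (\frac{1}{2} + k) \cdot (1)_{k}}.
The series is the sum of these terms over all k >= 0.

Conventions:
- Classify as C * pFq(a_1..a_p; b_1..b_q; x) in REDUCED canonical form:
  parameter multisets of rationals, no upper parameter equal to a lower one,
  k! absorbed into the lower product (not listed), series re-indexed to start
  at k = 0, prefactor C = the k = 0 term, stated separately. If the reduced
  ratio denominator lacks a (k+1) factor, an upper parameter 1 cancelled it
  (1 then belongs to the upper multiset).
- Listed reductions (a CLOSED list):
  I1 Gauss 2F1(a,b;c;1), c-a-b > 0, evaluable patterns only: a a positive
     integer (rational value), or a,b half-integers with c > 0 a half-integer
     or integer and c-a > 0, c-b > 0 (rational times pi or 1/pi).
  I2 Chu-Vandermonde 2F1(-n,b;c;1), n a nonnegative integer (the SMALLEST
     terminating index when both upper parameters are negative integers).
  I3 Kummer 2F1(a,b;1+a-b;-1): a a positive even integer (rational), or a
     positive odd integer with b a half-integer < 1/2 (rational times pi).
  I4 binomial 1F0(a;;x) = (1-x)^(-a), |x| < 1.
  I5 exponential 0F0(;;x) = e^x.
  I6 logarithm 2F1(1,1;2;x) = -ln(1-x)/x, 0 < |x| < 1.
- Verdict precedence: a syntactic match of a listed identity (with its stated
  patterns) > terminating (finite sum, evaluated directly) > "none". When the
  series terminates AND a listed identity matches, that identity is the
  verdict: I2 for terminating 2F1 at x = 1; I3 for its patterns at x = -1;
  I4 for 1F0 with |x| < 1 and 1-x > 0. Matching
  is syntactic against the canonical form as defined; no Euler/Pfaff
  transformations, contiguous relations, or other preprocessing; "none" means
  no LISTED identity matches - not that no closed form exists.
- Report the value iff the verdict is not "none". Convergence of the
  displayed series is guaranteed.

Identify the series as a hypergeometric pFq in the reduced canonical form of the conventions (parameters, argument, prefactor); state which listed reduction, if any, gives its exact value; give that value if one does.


Reduced: x = \frac{4}{5}, 1F2, upper = {-11}, lower = {-\frac{4}{3}, 2}, C = -\frac{9}{7}. Verdict: terminating - upper -11 stops the sum at k = 11; the 12 terms are added exactly. Sum: -\frac{7543338046277728131}{757409484863281250}.

Key observation: with t_0 = -\frac{9}{7}, (1)_k (C = -9/7, x = 4/5) is k! itself.
Term ratio: r(k) = \frac{4}{5} * (k-11) / [(k-\frac{4}{3}) (k+2) (k+1)] - rational in k. x = \frac{4}{5}; t_0 = -\frac{9}{7}; negate the roots.


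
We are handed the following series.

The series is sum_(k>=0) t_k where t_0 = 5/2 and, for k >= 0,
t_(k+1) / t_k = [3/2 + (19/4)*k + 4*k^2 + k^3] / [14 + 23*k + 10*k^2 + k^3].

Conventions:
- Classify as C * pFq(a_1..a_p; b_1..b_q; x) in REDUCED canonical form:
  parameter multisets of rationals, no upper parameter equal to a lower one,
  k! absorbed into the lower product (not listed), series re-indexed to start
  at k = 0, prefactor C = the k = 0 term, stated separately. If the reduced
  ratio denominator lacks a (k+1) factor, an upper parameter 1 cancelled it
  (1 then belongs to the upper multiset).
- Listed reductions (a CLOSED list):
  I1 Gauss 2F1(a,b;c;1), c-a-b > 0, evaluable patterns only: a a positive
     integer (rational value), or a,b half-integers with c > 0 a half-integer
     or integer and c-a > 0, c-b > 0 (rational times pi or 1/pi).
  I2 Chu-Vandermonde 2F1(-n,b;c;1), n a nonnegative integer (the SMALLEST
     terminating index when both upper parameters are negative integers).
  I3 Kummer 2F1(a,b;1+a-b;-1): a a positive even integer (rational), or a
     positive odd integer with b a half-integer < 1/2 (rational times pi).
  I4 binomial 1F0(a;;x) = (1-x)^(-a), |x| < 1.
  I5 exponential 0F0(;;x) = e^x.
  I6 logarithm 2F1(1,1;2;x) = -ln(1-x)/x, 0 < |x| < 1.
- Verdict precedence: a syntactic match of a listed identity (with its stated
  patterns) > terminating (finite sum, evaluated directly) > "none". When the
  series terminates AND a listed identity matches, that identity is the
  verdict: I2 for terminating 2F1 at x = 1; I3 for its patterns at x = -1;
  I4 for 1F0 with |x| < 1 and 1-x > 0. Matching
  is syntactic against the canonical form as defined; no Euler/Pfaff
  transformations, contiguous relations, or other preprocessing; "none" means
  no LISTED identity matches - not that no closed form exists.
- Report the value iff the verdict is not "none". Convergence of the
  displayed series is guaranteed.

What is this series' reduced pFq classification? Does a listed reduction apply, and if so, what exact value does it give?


Reduced: x = 1, 2F1, upper = {1/2, 3/2}, lower = {7}, C = 5/2. Verdict: Gauss (I1, half-integer pattern) fires (x = 1; upper {1/2, 3/2} half-integers, c = 7 in the evaluable pattern). Sum: (131072/14553) / pi.

The tell: from the first term 5/2: the expanded ratio factors over Q; C = 5/2, x = 1, roots give parameters.
Ratio: r(k) = 1 * (k+1/2) (k+3/2) / [(k+7) (k+1)] - rational in k. x = 1; t_0 = 5/2; negate the roots.


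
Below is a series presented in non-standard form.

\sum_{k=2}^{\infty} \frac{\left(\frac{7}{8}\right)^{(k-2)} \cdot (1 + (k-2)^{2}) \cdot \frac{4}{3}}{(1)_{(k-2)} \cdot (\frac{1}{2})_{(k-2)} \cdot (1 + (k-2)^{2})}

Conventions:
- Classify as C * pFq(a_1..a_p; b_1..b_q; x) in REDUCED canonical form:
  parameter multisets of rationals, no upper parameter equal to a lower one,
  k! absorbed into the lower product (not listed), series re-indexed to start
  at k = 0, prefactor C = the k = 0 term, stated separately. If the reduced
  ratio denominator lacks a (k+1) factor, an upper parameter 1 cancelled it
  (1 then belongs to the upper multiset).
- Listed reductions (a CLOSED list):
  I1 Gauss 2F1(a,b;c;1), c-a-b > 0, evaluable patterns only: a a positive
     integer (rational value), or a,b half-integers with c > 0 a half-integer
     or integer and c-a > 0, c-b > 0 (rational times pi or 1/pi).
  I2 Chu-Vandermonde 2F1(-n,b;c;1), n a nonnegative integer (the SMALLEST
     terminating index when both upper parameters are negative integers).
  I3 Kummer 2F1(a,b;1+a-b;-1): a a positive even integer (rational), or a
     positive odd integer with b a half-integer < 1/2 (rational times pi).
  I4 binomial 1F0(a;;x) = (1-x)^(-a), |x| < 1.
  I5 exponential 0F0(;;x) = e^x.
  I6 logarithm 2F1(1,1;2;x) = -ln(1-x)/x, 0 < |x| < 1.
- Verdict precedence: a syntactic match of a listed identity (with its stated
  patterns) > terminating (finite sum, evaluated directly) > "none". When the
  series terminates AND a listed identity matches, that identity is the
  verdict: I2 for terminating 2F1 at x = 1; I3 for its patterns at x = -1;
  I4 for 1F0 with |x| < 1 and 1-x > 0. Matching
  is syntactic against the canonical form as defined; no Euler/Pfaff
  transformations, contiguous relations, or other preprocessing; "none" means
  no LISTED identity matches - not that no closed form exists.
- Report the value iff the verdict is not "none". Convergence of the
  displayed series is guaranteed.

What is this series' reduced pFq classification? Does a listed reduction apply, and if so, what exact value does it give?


Key step: with t_0 = \frac{4}{3}, the factor k^2 + 1 cancels (top and bottom), leaving C = 4/3.
Adjacent-term ratio: r(k) = \frac{7}{8} * 1 / [(k+\frac{1}{2}) (k+1)] - rational in k, leading ratio \frac{7}{8}; with t_0 = \frac{4}{3}, classification follows.

At argument \frac{7}{8}: a 0F1 with upper {-}, lower {\frac{1}{2}}, scaled by C = \frac{4}{3}. Verdict: none. Every listed pattern misses the 0F1 form at \frac{7}{8}, upper {-}.


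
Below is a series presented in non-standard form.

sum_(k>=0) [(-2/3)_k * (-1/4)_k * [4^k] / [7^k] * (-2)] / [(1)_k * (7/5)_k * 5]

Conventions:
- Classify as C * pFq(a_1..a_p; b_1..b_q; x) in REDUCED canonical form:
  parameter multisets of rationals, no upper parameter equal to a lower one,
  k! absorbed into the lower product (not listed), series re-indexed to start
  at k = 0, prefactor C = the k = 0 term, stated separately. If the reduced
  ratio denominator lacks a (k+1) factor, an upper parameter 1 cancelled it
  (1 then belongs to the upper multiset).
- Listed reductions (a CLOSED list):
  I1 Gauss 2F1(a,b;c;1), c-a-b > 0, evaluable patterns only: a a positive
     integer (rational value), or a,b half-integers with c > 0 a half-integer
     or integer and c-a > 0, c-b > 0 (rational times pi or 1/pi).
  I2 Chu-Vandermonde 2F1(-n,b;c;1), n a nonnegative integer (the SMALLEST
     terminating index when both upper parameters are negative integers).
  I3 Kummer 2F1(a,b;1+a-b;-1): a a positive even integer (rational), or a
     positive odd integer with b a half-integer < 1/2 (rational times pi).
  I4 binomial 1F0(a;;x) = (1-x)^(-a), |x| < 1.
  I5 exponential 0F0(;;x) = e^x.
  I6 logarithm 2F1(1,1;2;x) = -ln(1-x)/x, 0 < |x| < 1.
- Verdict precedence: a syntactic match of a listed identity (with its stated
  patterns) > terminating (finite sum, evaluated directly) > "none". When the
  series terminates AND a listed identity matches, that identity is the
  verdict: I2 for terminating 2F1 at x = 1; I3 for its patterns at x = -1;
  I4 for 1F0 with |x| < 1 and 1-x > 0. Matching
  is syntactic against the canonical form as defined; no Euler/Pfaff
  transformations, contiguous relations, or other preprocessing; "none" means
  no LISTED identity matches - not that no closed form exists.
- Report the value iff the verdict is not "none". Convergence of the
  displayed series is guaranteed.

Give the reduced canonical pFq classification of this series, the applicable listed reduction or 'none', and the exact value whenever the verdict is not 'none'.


Classification (C = -2/5): 2F1 with upper {-2/3, -1/4}, lower {7/5}, argument x = 4/7. Verdict: none. A 2F1 with upper {-2/3, -1/4} fits none of I1-I6 at x = 4/7; the sum runs forever.

Key observation: from the first term -2/5: the two geometric factors (C = -2/5) combine into one argument.
Term ratio: r(k) = (4/7) * (k-2/3) (k-1/4) / [(k+7/5) (k+1)] - rational; roots negated = parameters, x = (4/7), C = -2/5.


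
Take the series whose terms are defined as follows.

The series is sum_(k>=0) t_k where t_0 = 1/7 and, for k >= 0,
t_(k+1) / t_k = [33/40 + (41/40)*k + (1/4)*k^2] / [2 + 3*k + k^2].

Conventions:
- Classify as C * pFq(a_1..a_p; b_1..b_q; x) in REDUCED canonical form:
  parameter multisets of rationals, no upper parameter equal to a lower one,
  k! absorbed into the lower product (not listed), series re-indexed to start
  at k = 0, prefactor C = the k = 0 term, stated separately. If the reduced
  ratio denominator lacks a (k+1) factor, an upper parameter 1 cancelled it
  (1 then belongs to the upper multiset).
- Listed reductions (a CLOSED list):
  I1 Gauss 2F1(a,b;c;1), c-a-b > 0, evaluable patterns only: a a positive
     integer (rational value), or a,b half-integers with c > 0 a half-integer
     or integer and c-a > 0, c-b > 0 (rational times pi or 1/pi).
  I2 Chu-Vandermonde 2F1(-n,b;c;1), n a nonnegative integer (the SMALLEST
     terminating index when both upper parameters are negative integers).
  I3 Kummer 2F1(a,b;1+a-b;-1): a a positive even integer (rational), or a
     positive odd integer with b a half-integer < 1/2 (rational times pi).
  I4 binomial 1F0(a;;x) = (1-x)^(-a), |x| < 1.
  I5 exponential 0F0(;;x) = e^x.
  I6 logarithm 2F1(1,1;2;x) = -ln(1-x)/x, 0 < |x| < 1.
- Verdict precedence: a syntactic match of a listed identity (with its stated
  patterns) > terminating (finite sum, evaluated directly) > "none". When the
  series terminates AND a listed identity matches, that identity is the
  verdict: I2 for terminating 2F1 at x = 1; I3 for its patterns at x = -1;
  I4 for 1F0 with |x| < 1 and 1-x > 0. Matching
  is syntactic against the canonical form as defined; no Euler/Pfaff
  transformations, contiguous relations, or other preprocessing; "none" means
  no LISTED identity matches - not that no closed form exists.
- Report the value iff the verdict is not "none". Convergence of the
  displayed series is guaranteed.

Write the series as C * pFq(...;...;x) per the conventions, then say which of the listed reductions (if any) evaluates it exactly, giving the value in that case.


Prefactor 1/7, argument 1/4: 2F1 with upper {11/10, 3} over lower {2}. Verdict: none - at argument 1/4 the multisets {11/10, 3} ; {2} match no listed identity.

First insight: t_0 = 1/7 here, and the expanded ratio factors over Q; C = 1/7, roots give parameters.
Term ratio: r(k) = (1/4) * (k+11/10) (k+3) / [(k+2) (k+1)] - rational in k. x = (1/4); t_0 = 1/7; negate the roots.


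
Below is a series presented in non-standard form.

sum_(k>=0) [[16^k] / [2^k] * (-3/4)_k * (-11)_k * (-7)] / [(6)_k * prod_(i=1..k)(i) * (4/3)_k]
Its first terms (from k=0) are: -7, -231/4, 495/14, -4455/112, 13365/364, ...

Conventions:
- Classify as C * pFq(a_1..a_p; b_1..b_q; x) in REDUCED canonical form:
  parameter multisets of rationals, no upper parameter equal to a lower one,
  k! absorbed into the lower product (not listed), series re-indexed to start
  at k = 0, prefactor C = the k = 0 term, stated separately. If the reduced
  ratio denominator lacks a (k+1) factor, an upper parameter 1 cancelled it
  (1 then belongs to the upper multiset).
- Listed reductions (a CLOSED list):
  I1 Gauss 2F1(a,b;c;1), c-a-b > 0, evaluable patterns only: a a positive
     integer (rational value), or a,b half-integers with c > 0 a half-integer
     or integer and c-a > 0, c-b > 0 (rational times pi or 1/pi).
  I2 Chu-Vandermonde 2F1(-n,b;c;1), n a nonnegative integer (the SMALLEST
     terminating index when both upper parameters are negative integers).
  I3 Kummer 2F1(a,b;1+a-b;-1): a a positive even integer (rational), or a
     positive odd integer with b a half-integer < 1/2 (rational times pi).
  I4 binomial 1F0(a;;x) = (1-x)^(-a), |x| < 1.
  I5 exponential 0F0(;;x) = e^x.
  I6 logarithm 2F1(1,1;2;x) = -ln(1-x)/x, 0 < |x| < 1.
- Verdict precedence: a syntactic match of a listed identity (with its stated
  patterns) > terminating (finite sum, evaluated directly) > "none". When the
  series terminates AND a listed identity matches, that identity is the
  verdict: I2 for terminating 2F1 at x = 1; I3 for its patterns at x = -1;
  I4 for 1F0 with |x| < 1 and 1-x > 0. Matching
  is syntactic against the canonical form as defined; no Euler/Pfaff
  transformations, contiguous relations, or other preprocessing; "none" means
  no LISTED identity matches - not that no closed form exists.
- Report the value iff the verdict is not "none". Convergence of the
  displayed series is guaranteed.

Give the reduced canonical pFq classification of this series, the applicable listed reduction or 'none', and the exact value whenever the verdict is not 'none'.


Canonical form: C = -7 times 2F2 with upper {-11, -3/4}, lower {4/3, 6}, x = 8. Verdict: terminating - upper -11 stops the sum at k = 11; the 12 terms are added exactly. Sum: -20547609504419/422617395200.

The tell: from the first term -7: the product of the first k integers (prefactor -7) is k!.
Term ratio: r(k) = 8 * (k-11) (k-3/4) / [(k+4/3) (k+6) (k+1)] - rational; roots negated = parameters, x = 8, C = -7.


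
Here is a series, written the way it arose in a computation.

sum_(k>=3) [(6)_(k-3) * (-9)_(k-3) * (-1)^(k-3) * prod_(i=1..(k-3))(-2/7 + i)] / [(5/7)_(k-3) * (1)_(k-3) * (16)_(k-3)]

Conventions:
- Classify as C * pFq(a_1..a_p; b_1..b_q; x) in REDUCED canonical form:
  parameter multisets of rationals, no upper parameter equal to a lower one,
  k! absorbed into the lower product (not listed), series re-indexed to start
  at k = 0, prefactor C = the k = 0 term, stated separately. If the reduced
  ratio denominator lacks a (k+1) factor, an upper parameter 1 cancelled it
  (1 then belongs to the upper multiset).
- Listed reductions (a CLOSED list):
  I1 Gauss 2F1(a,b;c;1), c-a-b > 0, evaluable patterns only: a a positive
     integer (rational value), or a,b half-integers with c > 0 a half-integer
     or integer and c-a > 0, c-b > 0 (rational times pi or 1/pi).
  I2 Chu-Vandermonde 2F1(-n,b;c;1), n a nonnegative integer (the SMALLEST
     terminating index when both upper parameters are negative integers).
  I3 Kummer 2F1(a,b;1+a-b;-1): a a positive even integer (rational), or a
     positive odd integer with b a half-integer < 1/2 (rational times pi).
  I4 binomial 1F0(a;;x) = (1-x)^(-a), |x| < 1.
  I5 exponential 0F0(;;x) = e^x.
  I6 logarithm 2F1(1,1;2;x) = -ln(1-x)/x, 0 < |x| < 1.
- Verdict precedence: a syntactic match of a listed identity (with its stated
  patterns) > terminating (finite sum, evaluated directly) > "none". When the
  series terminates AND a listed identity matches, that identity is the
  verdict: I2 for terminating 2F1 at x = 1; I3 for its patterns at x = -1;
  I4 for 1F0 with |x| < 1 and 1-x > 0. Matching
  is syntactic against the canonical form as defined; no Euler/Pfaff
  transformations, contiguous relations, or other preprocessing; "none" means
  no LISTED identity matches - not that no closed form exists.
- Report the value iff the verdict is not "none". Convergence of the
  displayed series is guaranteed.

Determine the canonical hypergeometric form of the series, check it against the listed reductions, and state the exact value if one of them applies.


Key observation: t_0 = 1 here, and the parameter 5/7 appears in both the upper and lower lists and cancels.
Step ratio: r(k) = (-1) * (k-9) (k+6) / [(k+16) (k+1)] - rational; roots negated = parameters, x = (-1), C = 1.

x = -1 here; the reduced form reads 2F1, upper {-9, 6}, lower {16}, C = 1. Verdict: Kummer (I3) fires (x = -1; c = 16 equals 1+a-b for upper {-9, 6}: listed pattern). Exact value: 91/4.


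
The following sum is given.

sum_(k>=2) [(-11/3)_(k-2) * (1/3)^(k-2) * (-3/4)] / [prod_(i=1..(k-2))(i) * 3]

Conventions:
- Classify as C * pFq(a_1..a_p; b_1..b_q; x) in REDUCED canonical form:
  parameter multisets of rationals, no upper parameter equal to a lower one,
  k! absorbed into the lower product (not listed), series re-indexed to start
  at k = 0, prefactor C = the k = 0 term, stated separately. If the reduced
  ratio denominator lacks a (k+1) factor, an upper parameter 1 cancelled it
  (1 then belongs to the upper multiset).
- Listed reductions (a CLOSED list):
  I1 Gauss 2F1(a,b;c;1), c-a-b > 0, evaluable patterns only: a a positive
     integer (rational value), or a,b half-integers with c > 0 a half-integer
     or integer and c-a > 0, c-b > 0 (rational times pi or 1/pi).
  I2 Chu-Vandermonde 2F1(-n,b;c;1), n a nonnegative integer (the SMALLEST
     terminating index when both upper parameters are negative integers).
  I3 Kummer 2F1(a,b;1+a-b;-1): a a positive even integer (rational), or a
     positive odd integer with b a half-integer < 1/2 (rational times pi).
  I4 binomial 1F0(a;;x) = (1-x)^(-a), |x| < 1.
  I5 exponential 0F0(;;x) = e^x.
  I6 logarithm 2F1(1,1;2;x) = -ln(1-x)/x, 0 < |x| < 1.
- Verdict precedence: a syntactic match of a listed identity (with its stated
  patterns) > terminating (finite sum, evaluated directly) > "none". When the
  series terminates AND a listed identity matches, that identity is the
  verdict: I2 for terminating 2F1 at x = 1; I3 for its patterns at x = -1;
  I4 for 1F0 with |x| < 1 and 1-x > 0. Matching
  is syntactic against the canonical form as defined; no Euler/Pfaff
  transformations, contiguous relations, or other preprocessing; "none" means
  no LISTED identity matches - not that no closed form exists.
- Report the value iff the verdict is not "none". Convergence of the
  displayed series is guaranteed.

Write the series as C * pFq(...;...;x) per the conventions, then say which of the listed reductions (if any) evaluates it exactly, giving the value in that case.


x = 1/3 here; the reduced form reads 1F0, upper {-11/3}, lower {-}, C = -1/4. Verdict at x = 1/3: the binomial series (I4) matches (the 1F0 binomial series: exponent 11/3, x = 1/3). Its exact value is (-1/4) * (2/3)^(11/3).

Key step: t_0 = -1/4 here, and the product of the first k integers (prefactor -1/4) is k!.
Consecutive-term ratio: r(k) = (1/3) * (k-11/3) / [(k+1)] - rational in k, leading ratio (1/3); with t_0 = -1/4, classification follows.


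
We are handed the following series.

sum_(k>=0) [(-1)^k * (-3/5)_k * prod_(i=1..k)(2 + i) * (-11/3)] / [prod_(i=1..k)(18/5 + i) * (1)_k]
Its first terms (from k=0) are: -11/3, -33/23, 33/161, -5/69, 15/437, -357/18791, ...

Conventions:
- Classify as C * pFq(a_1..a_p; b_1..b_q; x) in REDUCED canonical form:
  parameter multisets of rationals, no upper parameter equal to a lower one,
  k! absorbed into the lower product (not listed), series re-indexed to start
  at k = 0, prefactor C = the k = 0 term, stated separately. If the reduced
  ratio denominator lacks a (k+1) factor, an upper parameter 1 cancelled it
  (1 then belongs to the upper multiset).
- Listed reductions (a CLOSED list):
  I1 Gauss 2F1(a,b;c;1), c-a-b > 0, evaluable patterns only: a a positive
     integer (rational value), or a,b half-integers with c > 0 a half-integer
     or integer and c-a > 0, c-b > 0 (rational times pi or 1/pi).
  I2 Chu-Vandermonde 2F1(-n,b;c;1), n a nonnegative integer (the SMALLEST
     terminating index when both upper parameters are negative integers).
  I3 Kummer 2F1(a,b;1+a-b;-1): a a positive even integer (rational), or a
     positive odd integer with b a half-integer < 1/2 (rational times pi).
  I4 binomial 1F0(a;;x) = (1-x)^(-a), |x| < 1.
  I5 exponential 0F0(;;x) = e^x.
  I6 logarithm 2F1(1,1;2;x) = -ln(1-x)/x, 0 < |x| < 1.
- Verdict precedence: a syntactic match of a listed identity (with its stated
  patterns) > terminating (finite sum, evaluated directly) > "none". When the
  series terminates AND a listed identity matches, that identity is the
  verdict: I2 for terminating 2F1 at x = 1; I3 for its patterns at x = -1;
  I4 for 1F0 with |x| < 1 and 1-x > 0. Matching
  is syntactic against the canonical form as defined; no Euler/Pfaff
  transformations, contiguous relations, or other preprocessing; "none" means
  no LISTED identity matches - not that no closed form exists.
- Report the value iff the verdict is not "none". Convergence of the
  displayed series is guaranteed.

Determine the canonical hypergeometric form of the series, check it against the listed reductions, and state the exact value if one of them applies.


Prefactor -11/3, argument -1: 2F1 with upper {-3/5, 3} over lower {23/5}. Verdict: none - this 2F1 at x = -1 matches no listed pattern, and upper {-3/5, 3} holds no stopper.

Key step: x = (-1) and the running product (prefactor -11/3) telescopes to a rising factorial.
Term ratio: r(k) = (-1) * (k-3/5) (k+3) / [(k+23/5) (k+1)] - rational in k. x = (-1); t_0 = -11/3; negate the roots.


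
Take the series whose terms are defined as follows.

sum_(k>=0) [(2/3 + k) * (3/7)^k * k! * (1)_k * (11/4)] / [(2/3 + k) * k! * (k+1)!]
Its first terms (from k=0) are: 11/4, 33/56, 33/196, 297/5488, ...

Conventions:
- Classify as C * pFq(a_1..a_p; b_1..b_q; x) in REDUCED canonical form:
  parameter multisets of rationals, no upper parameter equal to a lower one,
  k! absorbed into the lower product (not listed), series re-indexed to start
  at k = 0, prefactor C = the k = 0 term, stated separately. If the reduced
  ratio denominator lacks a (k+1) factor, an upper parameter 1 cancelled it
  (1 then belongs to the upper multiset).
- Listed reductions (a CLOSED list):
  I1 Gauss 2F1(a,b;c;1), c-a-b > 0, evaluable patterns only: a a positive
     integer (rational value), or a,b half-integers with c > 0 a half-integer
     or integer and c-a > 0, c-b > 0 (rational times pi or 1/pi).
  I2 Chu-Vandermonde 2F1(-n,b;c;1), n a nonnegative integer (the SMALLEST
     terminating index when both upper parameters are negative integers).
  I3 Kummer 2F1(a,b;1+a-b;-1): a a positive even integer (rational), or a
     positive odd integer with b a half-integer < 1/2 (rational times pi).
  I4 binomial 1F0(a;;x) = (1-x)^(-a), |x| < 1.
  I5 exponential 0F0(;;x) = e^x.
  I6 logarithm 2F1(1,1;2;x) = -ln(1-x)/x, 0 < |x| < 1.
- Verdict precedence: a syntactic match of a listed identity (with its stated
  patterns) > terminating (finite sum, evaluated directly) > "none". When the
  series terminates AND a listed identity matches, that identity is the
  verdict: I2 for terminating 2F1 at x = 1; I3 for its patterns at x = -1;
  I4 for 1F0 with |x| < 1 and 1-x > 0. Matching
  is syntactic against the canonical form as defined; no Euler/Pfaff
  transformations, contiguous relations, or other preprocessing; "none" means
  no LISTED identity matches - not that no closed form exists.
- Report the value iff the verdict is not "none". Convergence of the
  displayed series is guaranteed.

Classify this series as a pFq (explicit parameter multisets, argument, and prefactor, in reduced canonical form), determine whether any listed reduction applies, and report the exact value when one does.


At argument 3/7: a 2F1 with upper {1, 1}, lower {2}, scaled by C = 11/4. Verdict: this is the I6 logarithm reduction (the logarithm: parameters (1,1;2), x = 3/7). Hence: (-77/12) * ln(4/7).

Key step: t_0 = 11/4 here, and the factor k + 2/3 cancels (top and bottom), leaving prefactor 11/4.
Term ratio: r(k) = (3/7) * (k+1) (k+1) / [(k+2) (k+1)] - rational in k, leading ratio (3/7); with t_0 = 11/4, classification follows.


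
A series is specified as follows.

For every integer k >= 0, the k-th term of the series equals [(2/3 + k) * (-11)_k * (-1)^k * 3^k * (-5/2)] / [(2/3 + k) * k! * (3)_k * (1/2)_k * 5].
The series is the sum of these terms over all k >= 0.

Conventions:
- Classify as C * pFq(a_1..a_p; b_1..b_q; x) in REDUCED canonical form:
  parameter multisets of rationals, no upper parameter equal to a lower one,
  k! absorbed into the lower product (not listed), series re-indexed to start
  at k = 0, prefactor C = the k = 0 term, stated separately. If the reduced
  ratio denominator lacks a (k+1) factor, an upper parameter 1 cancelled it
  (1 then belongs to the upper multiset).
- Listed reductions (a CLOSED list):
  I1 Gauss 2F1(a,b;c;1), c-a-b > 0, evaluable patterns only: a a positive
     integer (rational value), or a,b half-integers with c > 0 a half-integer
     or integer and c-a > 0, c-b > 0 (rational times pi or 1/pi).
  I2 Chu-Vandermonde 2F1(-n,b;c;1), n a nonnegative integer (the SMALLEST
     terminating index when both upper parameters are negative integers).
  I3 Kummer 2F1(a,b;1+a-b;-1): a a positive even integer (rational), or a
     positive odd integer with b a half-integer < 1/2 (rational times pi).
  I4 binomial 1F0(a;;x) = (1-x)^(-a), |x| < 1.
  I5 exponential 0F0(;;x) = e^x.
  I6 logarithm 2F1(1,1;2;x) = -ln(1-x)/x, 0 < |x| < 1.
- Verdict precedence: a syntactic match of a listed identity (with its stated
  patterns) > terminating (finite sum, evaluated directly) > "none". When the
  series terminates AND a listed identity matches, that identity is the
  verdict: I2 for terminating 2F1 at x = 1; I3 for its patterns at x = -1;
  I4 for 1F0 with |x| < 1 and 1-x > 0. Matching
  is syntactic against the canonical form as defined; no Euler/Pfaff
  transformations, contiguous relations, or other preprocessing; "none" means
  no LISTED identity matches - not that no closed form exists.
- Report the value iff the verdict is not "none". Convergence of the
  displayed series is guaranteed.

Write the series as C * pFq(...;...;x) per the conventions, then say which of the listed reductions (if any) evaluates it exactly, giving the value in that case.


Prefactor -1/2, argument -3: 1F2 with upper {-11} over lower {1/2, 3}. Verdict: terminating - upper parameter -11 makes this a finite sum (last index 11), evaluated exactly. Hence: -92411837711199/1415952663125.

Key step: t_0 = -1/2 here, and the (-1)^k factor (C = -1/2) folds into the argument's sign.
Consecutive-term ratio: r(k) = (-3) * (k-11) / [(k+1/2) (k+3) (k+1)] - rational; roots negated = parameters, x = (-3), C = -1/2.
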